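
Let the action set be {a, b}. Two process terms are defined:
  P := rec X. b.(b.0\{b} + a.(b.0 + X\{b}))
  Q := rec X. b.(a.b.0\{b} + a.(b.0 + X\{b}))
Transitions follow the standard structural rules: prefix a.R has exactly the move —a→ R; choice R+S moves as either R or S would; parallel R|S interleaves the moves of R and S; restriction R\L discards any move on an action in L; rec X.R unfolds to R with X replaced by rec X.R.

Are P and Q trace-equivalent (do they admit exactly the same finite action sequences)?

Reachable graph of P (5 states):
  m0 = rec X. b.(b.0\{b} + a.(b.0 + X\{b})) has moves —b→ m1
  m1 = b.0\{b} + a.(b.0 + (rec X. b.(b.0\{b} + a.(b.0 + X\{b})))\{b}) has moves —a→ m2, —b→ m3
  m2 = b.0 + (rec X. b.(b.0\{b} + a.(b.0 + X\{b})))\{b} has moves —b→ m4
  m3 = 0\{b} has moves ∅
  m4 = 0 has moves ∅
Reachable graph of Q (6 states):
  n0 = rec X. b.(a.b.0\{b} + a.(b.0 + X\{b})) has moves —b→ n1
  n1 = a.b.0\{b} + a.(b.0 + (rec X. b.(a.b.0\{b} + a.(b.0 + X\{b})))\{b}) has moves —a→ n2, —a→ n3
  n2 = b.0 + (rec X. b.(a.b.0\{b} + a.(b.0 + X\{b})))\{b} has moves —b→ n4
  n3 = b.0\{b} has moves —b→ n5
  n4 = 0 has moves ∅
  n5 = 0\{b} has moves ∅
Trace ⟨bb⟩ through P, begin at {m0}:
  after b @ step 1: {m1}
  after b @ step 2: {m3}
  P completes σ.
Trace ⟨bb⟩ through Q, begin at {n0}:
  after b @ step 1: {n1}
  after b @ step 2: ∅  — Q cannot continue

trace-distinct — witness ⟨bb⟩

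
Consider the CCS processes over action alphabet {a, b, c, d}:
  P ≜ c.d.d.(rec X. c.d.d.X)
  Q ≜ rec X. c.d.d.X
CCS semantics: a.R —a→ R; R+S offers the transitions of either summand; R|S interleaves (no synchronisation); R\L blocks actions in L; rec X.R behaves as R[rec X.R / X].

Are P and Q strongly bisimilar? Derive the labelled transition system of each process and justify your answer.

YES

LTS(P): 4 reachable states
  s0 = c.d.d.(rec X. c.d.d.X) :: --c--▸ s1
  s1 = d.d.(rec X. c.d.d.X) :: --d--▸ s2
  s2 = d.(rec X. c.d.d.X) :: --d--▸ s3
  s3 = rec X. c.d.d.X :: --c--▸ s1
LTS(Q): 3 reachable states
  t0 = rec X. c.d.d.X :: --c--▸ t1
  t1 = d.d.(rec X. c.d.d.X) :: --d--▸ t2
  t2 = d.(rec X. c.d.d.X) :: --d--▸ t0
Partition-refinement fixed point:
  B0 = {s0, s3, t0}
  B1 = {s1, t1}
  B2 = {s2, t2}
s0 ∈ B0, t0 ∈ B0 → same block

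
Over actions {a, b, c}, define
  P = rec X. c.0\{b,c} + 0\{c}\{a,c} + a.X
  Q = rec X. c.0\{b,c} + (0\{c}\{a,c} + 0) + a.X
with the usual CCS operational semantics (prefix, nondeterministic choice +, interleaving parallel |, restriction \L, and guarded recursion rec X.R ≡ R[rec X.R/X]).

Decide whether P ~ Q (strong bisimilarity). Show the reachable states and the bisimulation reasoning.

Reachable graph of P (2 states):
  u0 = rec X. c.0\{b,c} + 0\{c}\{a,c} + a.X | ··a··> u0, ··c··> u1
  u1 = 0\{b,c} | stopped
Reachable graph of Q (2 states):
  v0 = rec X. c.0\{b,c} + (0\{c}\{a,c} + 0) + a.X | ··a··> v0, ··c··> v1
  v1 = 0\{b,c} | stopped
Bisimilarity quotient blocks:
  B0 = {u0, v0}
  B1 = {u1, v1}
u0 ∈ B0, v0 ∈ B0 → same block

P ~ Q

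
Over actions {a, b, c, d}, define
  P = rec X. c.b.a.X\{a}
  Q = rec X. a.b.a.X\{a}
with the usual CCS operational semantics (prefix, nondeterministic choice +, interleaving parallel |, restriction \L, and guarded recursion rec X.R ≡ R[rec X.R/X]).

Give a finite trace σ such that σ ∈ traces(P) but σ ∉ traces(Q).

P's transition system — 6 states:
  m0 = rec X. c.b.a.X\{a} has moves -c-> m1
  m1 = b.a.(rec X. c.b.a.X\{a})\{a} has moves -b-> m2
  m2 = a.(rec X. c.b.a.X\{a})\{a} has moves -a-> m3
  m3 = (rec X. c.b.a.X\{a})\{a} has moves -c-> m4
  m4 = (b.a.(rec X. c.b.a.X\{a})\{a})\{a} has moves -b-> m5
  m5 = (a.(rec X. c.b.a.X\{a})\{a})\{a} has moves (no moves)
Q's transition system — 4 states:
  n0 = rec X. a.b.a.X\{a} has moves -a-> n1
  n1 = b.a.(rec X. a.b.a.X\{a})\{a} has moves -b-> n2
  n2 = a.(rec X. a.b.a.X\{a})\{a} has moves -a-> n3
  n3 = (rec X. a.b.a.X\{a})\{a} has moves (no moves)
Run σ = ⟨c⟩ on P: start {m0}
  [1] c ⇒ {m1}
  P completes σ.
Run σ = ⟨c⟩ on Q: start {n0}
  [1] c ⇒ ∅  — Q cannot continue

c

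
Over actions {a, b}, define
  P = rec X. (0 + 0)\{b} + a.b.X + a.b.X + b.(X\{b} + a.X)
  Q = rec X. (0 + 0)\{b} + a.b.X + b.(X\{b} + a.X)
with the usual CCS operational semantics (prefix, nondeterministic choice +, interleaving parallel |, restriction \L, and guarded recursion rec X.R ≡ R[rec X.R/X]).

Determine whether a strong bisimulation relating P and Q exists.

P's transition system — 4 states:
  m0 = rec X. (0 + 0)\{b} + a.b.X + a.b.X + b.(X\{b} + a.X) :: ··a··> m1, ··b··> m2
  m1 = b.(rec X. (0 + 0)\{b} + a.b.X + a.b.X + b.(X\{b} + a.X)) :: ··b··> m0
  m2 = (rec X. (0 + 0)\{b} + a.b.X + a.b.X + b.(X\{b} + a.X))\{b} + a.(rec X. (0 + 0)\{b} + a.b.X + a.b.X + b.(X\{b} + a.X)) :: ··a··> m0, ··a··> m3
  m3 = (b.(rec X. (0 + 0)\{b} + a.b.X + a.b.X + b.(X\{b} + a.X)))\{b} :: ·
Q's transition system — 4 states:
  n0 = rec X. (0 + 0)\{b} + a.b.X + b.(X\{b} + a.X) :: ··a··> n1, ··b··> n2
  n1 = b.(rec X. (0 + 0)\{b} + a.b.X + b.(X\{b} + a.X)) :: ··b··> n0
  n2 = (rec X. (0 + 0)\{b} + a.b.X + b.(X\{b} + a.X))\{b} + a.(rec X. (0 + 0)\{b} + a.b.X + b.(X\{b} + a.X)) :: ··a··> n0, ··a··> n3
  n3 = (b.(rec X. (0 + 0)\{b} + a.b.X + b.(X\{b} + a.X)))\{b} :: ·
Coarsest stable partition (strong bisimilarity classes):
  B0 = {m0, n0}
  B1 = {m2, n2}
  B2 = {m3, n3}
  B3 = {m1, n1}
m0 ∈ B0, n0 ∈ B0 → same block

bisimilar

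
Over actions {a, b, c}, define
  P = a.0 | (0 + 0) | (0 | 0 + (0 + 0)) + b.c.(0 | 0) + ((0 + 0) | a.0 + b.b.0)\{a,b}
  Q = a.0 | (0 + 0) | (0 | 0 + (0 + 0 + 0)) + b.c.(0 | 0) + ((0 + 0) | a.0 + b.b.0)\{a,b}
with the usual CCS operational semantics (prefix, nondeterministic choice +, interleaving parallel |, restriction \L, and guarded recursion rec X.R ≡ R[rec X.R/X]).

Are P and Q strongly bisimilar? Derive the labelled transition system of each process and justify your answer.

P ~ Q

LTS(P): 4 reachable states
  p0 = a.0 | (0 + 0) | (0 | 0 + (0 + 0)) + b.c.(0 | 0) + ((0 + 0) | a.0 + b.b.0)\{a,b} has moves -a-> p1, -b-> p2
  p1 = 0 | (0 + 0) | (0 | 0 + (0 + 0)) has moves ∅
  p2 = c.(0 | 0) has moves -c-> p3
  p3 = 0 | 0 has moves ∅
LTS(Q): 4 reachable states
  q0 = a.0 | (0 + 0) | (0 | 0 + (0 + 0 + 0)) + b.c.(0 | 0) + ((0 + 0) | a.0 + b.b.0)\{a,b} has moves -a-> q1, -b-> q2
  q1 = 0 | (0 + 0) | (0 | 0 + (0 + 0 + 0)) has moves ∅
  q2 = c.(0 | 0) has moves -c-> q3
  q3 = 0 | 0 has moves ∅
Bisimilarity quotient blocks:
  B0 = {p0, q0}
  B1 = {p2, q2}
  B2 = {p1, p3, q1, q3}
p0 ∈ B0, q0 ∈ B0 → same block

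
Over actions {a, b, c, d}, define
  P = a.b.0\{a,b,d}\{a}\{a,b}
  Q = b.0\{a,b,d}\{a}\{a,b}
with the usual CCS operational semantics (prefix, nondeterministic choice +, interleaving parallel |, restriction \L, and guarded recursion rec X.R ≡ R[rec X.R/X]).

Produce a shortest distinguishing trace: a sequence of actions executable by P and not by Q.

a

LTS(P): 3 reachable states
  s0 = a.b.0\{a,b,d}\{a}\{a,b} | -a-> s1
  s1 = b.0\{a,b,d}\{a}\{a,b} | -b-> s2
  s2 = 0\{a,b,d}\{a}\{a,b} | (no moves)
LTS(Q): 2 reachable states
  t0 = b.0\{a,b,d}\{a}\{a,b} | -b-> t1
  t1 = 0\{a,b,d}\{a}\{a,b} | (no moves)
Executing a from P (initial set {s0}):
  after a @ step 1: {s1}
  ✓ P
Executing a from Q (initial set {t0}):
  after a @ step 1: ∅  — Q cannot continue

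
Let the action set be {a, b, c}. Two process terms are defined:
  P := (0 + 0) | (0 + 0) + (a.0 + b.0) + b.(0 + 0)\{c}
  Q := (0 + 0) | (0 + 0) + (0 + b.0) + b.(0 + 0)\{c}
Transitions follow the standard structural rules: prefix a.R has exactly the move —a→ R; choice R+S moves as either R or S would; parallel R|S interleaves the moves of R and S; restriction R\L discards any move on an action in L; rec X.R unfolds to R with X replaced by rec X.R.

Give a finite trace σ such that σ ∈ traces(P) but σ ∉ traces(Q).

P's transition system — 3 states:
  p0 = (0 + 0) | (0 + 0) + (a.0 + b.0) + b.(0 + 0)\{c} :: =a=> p1, =b=> p1, =b=> p2
  p1 = 0 :: deadlocked
  p2 = (0 + 0)\{c} :: deadlocked
Q's transition system — 3 states:
  q0 = (0 + 0) | (0 + 0) + (0 + b.0) + b.(0 + 0)\{c} :: =b=> q1, =b=> q2
  q1 = (0 + 0)\{c} :: deadlocked
  q2 = 0 :: deadlocked
Executing a from P (initial set {p0}):
  after a @ step 1: {p1}
  — P admits the full trace.
Executing a from Q (initial set {q0}):
  after a @ step 1: ∅  — Q cannot continue

a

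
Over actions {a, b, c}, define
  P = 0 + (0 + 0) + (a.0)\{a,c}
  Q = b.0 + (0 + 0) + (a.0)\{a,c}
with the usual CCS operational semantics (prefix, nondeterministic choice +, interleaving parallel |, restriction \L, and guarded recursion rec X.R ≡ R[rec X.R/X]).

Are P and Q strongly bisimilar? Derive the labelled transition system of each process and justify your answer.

P's transition system — 1 states:
  m0 = 0 + (0 + 0) + (a.0)\{a,c} → ·
Q's transition system — 2 states:
  n0 = b.0 + (0 + 0) + (a.0)\{a,c} → --b--▸ n1
  n1 = 0 → ·
Bisimilarity quotient blocks:
  B0 = {m0, n1}
  B1 = {n0}
m0 ∈ B0, n0 ∈ B1 → different blocks

P ≁ Q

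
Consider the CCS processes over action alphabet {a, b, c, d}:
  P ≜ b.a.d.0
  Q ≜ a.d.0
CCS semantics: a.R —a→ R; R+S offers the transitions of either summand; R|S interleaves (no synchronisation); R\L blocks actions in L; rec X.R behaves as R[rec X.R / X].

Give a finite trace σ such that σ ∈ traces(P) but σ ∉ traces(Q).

b

Reachable graph of P (4 states):
  m0 = b.a.d.0 :: ··b··> m1
  m1 = a.d.0 :: ··a··> m2
  m2 = d.0 :: ··d··> m3
  m3 = 0 :: ∅
Reachable graph of Q (3 states):
  n0 = a.d.0 :: ··a··> n1
  n1 = d.0 :: ··d··> n2
  n2 = 0 :: ∅
Run σ = ⟨b⟩ on P: start {m0}
  [1] b ⇒ {m1}
  — P admits the full trace.
Run σ = ⟨b⟩ on Q: start {n0}
  [1] b ⇒ no successor for Q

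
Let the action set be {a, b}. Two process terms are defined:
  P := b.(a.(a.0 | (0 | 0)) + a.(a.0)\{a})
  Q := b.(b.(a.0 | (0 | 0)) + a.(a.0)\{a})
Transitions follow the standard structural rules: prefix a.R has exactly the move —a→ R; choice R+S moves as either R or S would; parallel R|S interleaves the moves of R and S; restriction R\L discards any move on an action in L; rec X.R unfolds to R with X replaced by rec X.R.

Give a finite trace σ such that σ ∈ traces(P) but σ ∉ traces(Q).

P's transition system — 5 states:
  p0 = b.(a.(a.0 | (0 | 0)) + a.(a.0)\{a}) → ··b··> p1
  p1 = a.(a.0 | (0 | 0)) + a.(a.0)\{a} → ··a··> p2, ··a··> p3
  p2 = (a.0)\{a} → (no moves)
  p3 = a.0 | (0 | 0) → ··a··> p4
  p4 = 0 | (0 | 0) → (no moves)
Q's transition system — 5 states:
  q0 = b.(b.(a.0 | (0 | 0)) + a.(a.0)\{a}) → ··b··> q1
  q1 = b.(a.0 | (0 | 0)) + a.(a.0)\{a} → ··a··> q2, ··b··> q3
  q2 = (a.0)\{a} → (no moves)
  q3 = a.0 | (0 | 0) → ··a··> q4
  q4 = 0 | (0 | 0) → (no moves)
Executing baa from P (initial set {p0}):
  step 1 (b): {p1}
  step 2 (a): {p2, p3}
  step 3 (a): {p4}
  ✓ P
Executing baa from Q (initial set {q0}):
  step 1 (b): {q1}
  step 2 (a): {q2}
  step 3 (a): ∅  — Q cannot continue

baa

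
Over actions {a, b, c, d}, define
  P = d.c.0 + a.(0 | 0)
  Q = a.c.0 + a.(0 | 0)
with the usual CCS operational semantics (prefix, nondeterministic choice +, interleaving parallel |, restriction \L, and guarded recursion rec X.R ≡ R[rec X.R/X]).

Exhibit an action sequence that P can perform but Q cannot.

Reachable graph of P (4 states):
  u0 = d.c.0 + a.(0 | 0) | --a--▸ u1, --d--▸ u2
  u1 = 0 | 0 | stopped
  u2 = c.0 | --c--▸ u3
  u3 = 0 | stopped
Reachable graph of Q (4 states):
  v0 = a.c.0 + a.(0 | 0) | --a--▸ v1, --a--▸ v2
  v1 = 0 | 0 | stopped
  v2 = c.0 | --c--▸ v3
  v3 = 0 | stopped
Executing d from P (initial set {u0}):
  after d @ step 1: {u2}
  ✓ P
Executing d from Q (initial set {v0}):
  after d @ step 1: ∅  — Q cannot continue

d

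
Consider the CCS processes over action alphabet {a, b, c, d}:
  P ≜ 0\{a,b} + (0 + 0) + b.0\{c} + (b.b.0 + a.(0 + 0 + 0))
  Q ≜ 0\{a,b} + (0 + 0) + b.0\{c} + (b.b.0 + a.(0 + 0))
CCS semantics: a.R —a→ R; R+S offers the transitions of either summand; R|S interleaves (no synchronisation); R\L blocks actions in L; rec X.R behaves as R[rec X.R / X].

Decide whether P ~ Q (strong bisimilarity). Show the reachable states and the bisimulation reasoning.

LTS(P): 5 reachable states
  s0 = 0\{a,b} + (0 + 0) + b.0\{c} + (b.b.0 + a.(0 + 0 + 0)) → =a=> s1, =b=> s2, =b=> s3
  s1 = 0 + 0 + 0 → (no moves)
  s2 = 0\{c} → (no moves)
  s3 = b.0 → =b=> s4
  s4 = 0 → (no moves)
LTS(Q): 5 reachable states
  t0 = 0\{a,b} + (0 + 0) + b.0\{c} + (b.b.0 + a.(0 + 0)) → =a=> t1, =b=> t2, =b=> t3
  t1 = 0 + 0 → (no moves)
  t2 = 0\{c} → (no moves)
  t3 = b.0 → =b=> t4
  t4 = 0 → (no moves)
Coarsest stable partition (strong bisimilarity classes):
  B0 = {s0, t0}
  B1 = {s1, s2, s4, t1, t2, t4}
  B2 = {s3, t3}
s0 ∈ B0, t0 ∈ B0 → same block

bisimilar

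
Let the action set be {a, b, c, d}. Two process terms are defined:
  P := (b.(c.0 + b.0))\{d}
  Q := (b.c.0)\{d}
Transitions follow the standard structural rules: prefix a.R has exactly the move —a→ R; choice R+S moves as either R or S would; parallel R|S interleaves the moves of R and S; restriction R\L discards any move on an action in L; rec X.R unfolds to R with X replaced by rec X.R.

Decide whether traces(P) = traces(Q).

LTS(P): 3 reachable states
  s0 = (b.(c.0 + b.0))\{d} | —b→ s1
  s1 = (c.0 + b.0)\{d} | —b→ s2, —c→ s2
  s2 = 0\{d} | deadlocked
LTS(Q): 3 reachable states
  t0 = (b.c.0)\{d} | —b→ t1
  t1 = (c.0)\{d} | —c→ t2
  t2 = 0\{d} | deadlocked
Executing bb from P (initial set {s0}):
  after b @ step 1: {s1}
  after b @ step 2: {s2}
  P completes σ.
Executing bb from Q (initial set {t0}):
  after b @ step 1: {t1}
  after b @ step 2: ∅  — Q cannot continue

trace-distinct — witness ⟨bb⟩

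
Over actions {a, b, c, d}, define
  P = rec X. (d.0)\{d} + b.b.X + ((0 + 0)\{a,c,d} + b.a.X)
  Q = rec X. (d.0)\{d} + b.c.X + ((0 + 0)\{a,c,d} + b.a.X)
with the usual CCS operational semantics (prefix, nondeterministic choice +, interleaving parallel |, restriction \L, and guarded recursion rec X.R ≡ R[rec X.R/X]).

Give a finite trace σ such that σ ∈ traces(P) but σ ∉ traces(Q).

Reachable graph of P (3 states):
  s0 = rec X. (d.0)\{d} + b.b.X + ((0 + 0)\{a,c,d} + b.a.X) | ··b··> s1, ··b··> s2
  s1 = a.(rec X. (d.0)\{d} + b.b.X + ((0 + 0)\{a,c,d} + b.a.X)) | ··a··> s0
  s2 = b.(rec X. (d.0)\{d} + b.b.X + ((0 + 0)\{a,c,d} + b.a.X)) | ··b··> s0
Reachable graph of Q (3 states):
  t0 = rec X. (d.0)\{d} + b.c.X + ((0 + 0)\{a,c,d} + b.a.X) | ··b··> t1, ··b··> t2
  t1 = a.(rec X. (d.0)\{d} + b.c.X + ((0 + 0)\{a,c,d} + b.a.X)) | ··a··> t0
  t2 = c.(rec X. (d.0)\{d} + b.c.X + ((0 + 0)\{a,c,d} + b.a.X)) | ··c··> t0
Trace ⟨bb⟩ through P, begin at {s0}:
  step 1 (b): {s1, s2}
  step 2 (b): {s0}
  P completes σ.
Trace ⟨bb⟩ through Q, begin at {t0}:
  step 1 (b): {t1, t2}
  step 2 (b): ∅  — Q cannot continue

bb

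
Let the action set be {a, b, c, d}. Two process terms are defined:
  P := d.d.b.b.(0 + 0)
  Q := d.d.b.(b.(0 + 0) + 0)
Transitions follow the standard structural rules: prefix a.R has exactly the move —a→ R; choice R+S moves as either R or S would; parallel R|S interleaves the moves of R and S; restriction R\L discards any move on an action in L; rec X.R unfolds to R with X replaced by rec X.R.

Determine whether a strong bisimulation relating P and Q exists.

P ~ Q

Reachable graph of P (5 states):
  u0 = d.d.b.b.(0 + 0) → —d→ u1
  u1 = d.b.b.(0 + 0) → —d→ u2
  u2 = b.b.(0 + 0) → —b→ u3
  u3 = b.(0 + 0) → —b→ u4
  u4 = 0 + 0 → deadlocked
Reachable graph of Q (5 states):
  v0 = d.d.b.(b.(0 + 0) + 0) → —d→ v1
  v1 = d.b.(b.(0 + 0) + 0) → —d→ v2
  v2 = b.(b.(0 + 0) + 0) → —b→ v3
  v3 = b.(0 + 0) + 0 → —b→ v4
  v4 = 0 + 0 → deadlocked
Partition-refinement fixed point:
  B0 = {u0, v0}
  B1 = {u1, v1}
  B2 = {u2, v2}
  B3 = {u3, v3}
  B4 = {u4, v4}
u0 ∈ B0, v0 ∈ B0 → same block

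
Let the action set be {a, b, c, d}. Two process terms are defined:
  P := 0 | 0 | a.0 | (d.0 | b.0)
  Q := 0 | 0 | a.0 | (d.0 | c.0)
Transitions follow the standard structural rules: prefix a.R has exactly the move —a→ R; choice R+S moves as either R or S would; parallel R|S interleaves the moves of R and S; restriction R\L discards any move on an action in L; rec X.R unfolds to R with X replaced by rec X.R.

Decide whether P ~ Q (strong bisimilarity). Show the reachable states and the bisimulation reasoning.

NO

LTS(P): 8 reachable states
  m0 = 0 | 0 | a.0 | (d.0 | b.0) ⊢ =a=> m1, =b=> m2, =d=> m3
  m1 = 0 | 0 | 0 | (d.0 | b.0) ⊢ =b=> m4, =d=> m5
  m2 = 0 | 0 | a.0 | (d.0 | 0) ⊢ =a=> m4, =d=> m6
  m3 = 0 | 0 | a.0 | (0 | b.0) ⊢ =a=> m5, =b=> m6
  m4 = 0 | 0 | 0 | (d.0 | 0) ⊢ =d=> m7
  m5 = 0 | 0 | 0 | (0 | b.0) ⊢ =b=> m7
  m6 = 0 | 0 | a.0 | (0 | 0) ⊢ =a=> m7
  m7 = 0 | 0 | 0 | (0 | 0) ⊢ deadlocked
LTS(Q): 8 reachable states
  n0 = 0 | 0 | a.0 | (d.0 | c.0) ⊢ =a=> n1, =c=> n2, =d=> n3
  n1 = 0 | 0 | 0 | (d.0 | c.0) ⊢ =c=> n4, =d=> n5
  n2 = 0 | 0 | a.0 | (d.0 | 0) ⊢ =a=> n4, =d=> n6
  n3 = 0 | 0 | a.0 | (0 | c.0) ⊢ =a=> n5, =c=> n6
  n4 = 0 | 0 | 0 | (d.0 | 0) ⊢ =d=> n7
  n5 = 0 | 0 | 0 | (0 | c.0) ⊢ =c=> n7
  n6 = 0 | 0 | a.0 | (0 | 0) ⊢ =a=> n7
  n7 = 0 | 0 | 0 | (0 | 0) ⊢ deadlocked
Coarsest stable partition (strong bisimilarity classes):
  B0 = {m0}
  B1 = {m2, n2}
  B2 = {m4, n4}
  B3 = {m7, n7}
  B4 = {m6, n6}
  B5 = {m3}
  B6 = {m5}
  B7 = {m1}
  B8 = {n0}
  B9 = {n3}
  B10 = {n5}
  B11 = {n1}
m0 ∈ B0, n0 ∈ B8 → different blocks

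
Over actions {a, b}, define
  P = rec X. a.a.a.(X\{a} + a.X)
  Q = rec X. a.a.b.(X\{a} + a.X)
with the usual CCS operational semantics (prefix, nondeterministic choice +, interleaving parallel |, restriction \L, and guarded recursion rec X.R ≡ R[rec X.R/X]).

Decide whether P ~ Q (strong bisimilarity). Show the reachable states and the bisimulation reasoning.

not bisimilar

LTS(P): 4 reachable states
  p0 = rec X. a.a.a.(X\{a} + a.X) ⊢ —a→ p1
  p1 = a.a.((rec X. a.a.a.(X\{a} + a.X))\{a} + a.(rec X. a.a.a.(X\{a} + a.X))) ⊢ —a→ p2
  p2 = a.((rec X. a.a.a.(X\{a} + a.X))\{a} + a.(rec X. a.a.a.(X\{a} + a.X))) ⊢ —a→ p3
  p3 = (rec X. a.a.a.(X\{a} + a.X))\{a} + a.(rec X. a.a.a.(X\{a} + a.X)) ⊢ —a→ p0
LTS(Q): 4 reachable states
  q0 = rec X. a.a.b.(X\{a} + a.X) ⊢ —a→ q1
  q1 = a.b.((rec X. a.a.b.(X\{a} + a.X))\{a} + a.(rec X. a.a.b.(X\{a} + a.X))) ⊢ —a→ q2
  q2 = b.((rec X. a.a.b.(X\{a} + a.X))\{a} + a.(rec X. a.a.b.(X\{a} + a.X))) ⊢ —b→ q3
  q3 = (rec X. a.a.b.(X\{a} + a.X))\{a} + a.(rec X. a.a.b.(X\{a} + a.X)) ⊢ —a→ q0
Partition-refinement fixed point:
  B0 = {p0, p1, p2, p3}
  B1 = {q0}
  B2 = {q1}
  B3 = {q2}
  B4 = {q3}
p0 ∈ B0, q0 ∈ B1 → different blocks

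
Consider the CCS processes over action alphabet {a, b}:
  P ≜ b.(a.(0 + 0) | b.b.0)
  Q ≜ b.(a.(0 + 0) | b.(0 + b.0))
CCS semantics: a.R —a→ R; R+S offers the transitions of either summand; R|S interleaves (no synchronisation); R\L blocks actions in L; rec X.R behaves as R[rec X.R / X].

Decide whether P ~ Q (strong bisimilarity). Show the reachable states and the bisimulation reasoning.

YES

Reachable graph of P (7 states):
  u0 = b.(a.(0 + 0) | b.b.0) ⊢ --b--▸ u1
  u1 = a.(0 + 0) | b.b.0 ⊢ --a--▸ u2, --b--▸ u3
  u2 = (0 + 0) | b.b.0 ⊢ --b--▸ u4
  u3 = a.(0 + 0) | b.0 ⊢ --a--▸ u4, --b--▸ u5
  u4 = (0 + 0) | b.0 ⊢ --b--▸ u6
  u5 = a.(0 + 0) | 0 ⊢ --a--▸ u6
  u6 = (0 + 0) | 0 ⊢ (no moves)
Reachable graph of Q (7 states):
  v0 = b.(a.(0 + 0) | b.(0 + b.0)) ⊢ --b--▸ v1
  v1 = a.(0 + 0) | b.(0 + b.0) ⊢ --a--▸ v2, --b--▸ v3
  v2 = (0 + 0) | b.(0 + b.0) ⊢ --b--▸ v4
  v3 = a.(0 + 0) | (0 + b.0) ⊢ --a--▸ v4, --b--▸ v5
  v4 = (0 + 0) | (0 + b.0) ⊢ --b--▸ v6
  v5 = a.(0 + 0) | 0 ⊢ --a--▸ v6
  v6 = (0 + 0) | 0 ⊢ (no moves)
Partition-refinement fixed point:
  B0 = {u0, v0}
  B1 = {u1, v1}
  B2 = {u2, v2}
  B3 = {u4, v4}
  B4 = {u6, v6}
  B5 = {u3, v3}
  B6 = {u5, v5}
u0 ∈ B0, v0 ∈ B0 → same block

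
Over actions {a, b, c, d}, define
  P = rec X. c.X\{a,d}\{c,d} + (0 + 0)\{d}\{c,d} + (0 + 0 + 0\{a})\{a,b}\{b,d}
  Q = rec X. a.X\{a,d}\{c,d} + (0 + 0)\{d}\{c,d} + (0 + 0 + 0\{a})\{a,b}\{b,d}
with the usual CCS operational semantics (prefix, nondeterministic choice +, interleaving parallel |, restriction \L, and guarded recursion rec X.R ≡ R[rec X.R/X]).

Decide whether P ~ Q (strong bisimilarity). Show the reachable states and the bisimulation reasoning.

P ≁ Q

LTS(P): 2 reachable states
  u0 = rec X. c.X\{a,d}\{c,d} + (0 + 0)\{d}\{c,d} + (0 + 0 + 0\{a})\{a,b}\{b,d} ⊢ -c-> u1
  u1 = (rec X. c.X\{a,d}\{c,d} + (0 + 0)\{d}\{c,d} + (0 + 0 + 0\{a})\{a,b}\{b,d})\{a,d}\{c,d} ⊢ (no moves)
LTS(Q): 2 reachable states
  v0 = rec X. a.X\{a,d}\{c,d} + (0 + 0)\{d}\{c,d} + (0 + 0 + 0\{a})\{a,b}\{b,d} ⊢ -a-> v1
  v1 = (rec X. a.X\{a,d}\{c,d} + (0 + 0)\{d}\{c,d} + (0 + 0 + 0\{a})\{a,b}\{b,d})\{a,d}\{c,d} ⊢ (no moves)
Bisimilarity quotient blocks:
  B0 = {u0}
  B1 = {u1, v1}
  B2 = {v0}
u0 ∈ B0, v0 ∈ B2 → different blocks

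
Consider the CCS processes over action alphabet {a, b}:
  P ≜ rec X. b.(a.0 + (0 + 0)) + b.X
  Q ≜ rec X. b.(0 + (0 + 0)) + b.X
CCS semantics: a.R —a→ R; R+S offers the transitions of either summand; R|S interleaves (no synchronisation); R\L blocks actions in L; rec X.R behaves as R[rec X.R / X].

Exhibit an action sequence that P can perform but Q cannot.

ba

Reachable graph of P (3 states):
  u0 = rec X. b.(a.0 + (0 + 0)) + b.X :: =b=> u0, =b=> u1
  u1 = a.0 + (0 + 0) :: =a=> u2
  u2 = 0 :: (no moves)
Reachable graph of Q (2 states):
  v0 = rec X. b.(0 + (0 + 0)) + b.X :: =b=> v0, =b=> v1
  v1 = 0 + (0 + 0) :: (no moves)
Run σ = ⟨ba⟩ on P: start {u0}
  [1] b ⇒ {u0, u1}
  [2] a ⇒ {u2}
  P completes σ.
Run σ = ⟨ba⟩ on Q: start {v0}
  [1] b ⇒ {v0, v1}
  [2] a ⇒ ∅ (Q stuck)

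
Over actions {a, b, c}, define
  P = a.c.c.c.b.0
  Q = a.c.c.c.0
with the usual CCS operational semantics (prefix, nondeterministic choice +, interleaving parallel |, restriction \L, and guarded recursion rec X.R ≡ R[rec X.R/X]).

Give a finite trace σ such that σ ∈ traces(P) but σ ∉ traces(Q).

acccb

LTS(P): 6 reachable states
  u0 = a.c.c.c.b.0 → =a=> u1
  u1 = c.c.c.b.0 → =c=> u2
  u2 = c.c.b.0 → =c=> u3
  u3 = c.b.0 → =c=> u4
  u4 = b.0 → =b=> u5
  u5 = 0 → deadlocked
LTS(Q): 5 reachable states
  v0 = a.c.c.c.0 → =a=> v1
  v1 = c.c.c.0 → =c=> v2
  v2 = c.c.0 → =c=> v3
  v3 = c.0 → =c=> v4
  v4 = 0 → deadlocked
Run σ = ⟨acccb⟩ on P: start {u0}
  after a @ step 1: {u1}
  after c @ step 2: {u2}
  after c @ step 3: {u3}
  after c @ step 4: {u4}
  after b @ step 5: {u5}
  — P admits the full trace.
Run σ = ⟨acccb⟩ on Q: start {v0}
  after a @ step 1: {v1}
  after c @ step 2: {v2}
  after c @ step 3: {v3}
  after c @ step 4: {v4}
  after b @ step 5: ∅ (Q stuck)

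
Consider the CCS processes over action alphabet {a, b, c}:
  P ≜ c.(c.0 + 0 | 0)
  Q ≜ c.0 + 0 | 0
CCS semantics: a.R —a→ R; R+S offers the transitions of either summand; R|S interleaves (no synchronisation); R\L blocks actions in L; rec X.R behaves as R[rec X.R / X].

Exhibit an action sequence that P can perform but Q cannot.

Reachable graph of P (3 states):
  u0 = c.(c.0 + 0 | 0) → ··c··> u1
  u1 = c.0 + 0 | 0 → ··c··> u2
  u2 = 0 → stopped
Reachable graph of Q (2 states):
  v0 = c.0 + 0 | 0 → ··c··> v1
  v1 = 0 → stopped
Trace ⟨cc⟩ through P, begin at {u0}:
  step 1 (c): {u1}
  step 2 (c): {u2}
  ✓ P
Trace ⟨cc⟩ through Q, begin at {v0}:
  step 1 (c): {v1}
  step 2 (c): no successor for Q

cc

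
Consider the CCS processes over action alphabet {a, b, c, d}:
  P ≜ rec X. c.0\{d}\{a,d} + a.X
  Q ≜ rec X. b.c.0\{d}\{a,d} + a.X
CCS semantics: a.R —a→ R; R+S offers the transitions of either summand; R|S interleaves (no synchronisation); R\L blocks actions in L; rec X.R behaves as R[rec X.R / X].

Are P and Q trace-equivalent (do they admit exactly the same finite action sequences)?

traces(P) ≠ traces(Q) — witness ⟨c⟩

P's transition system — 2 states:
  u0 = rec X. c.0\{d}\{a,d} + a.X → —a→ u0, —c→ u1
  u1 = 0\{d}\{a,d} → stopped
Q's transition system — 3 states:
  v0 = rec X. b.c.0\{d}\{a,d} + a.X → —a→ v0, —b→ v1
  v1 = c.0\{d}\{a,d} → —c→ v2
  v2 = 0\{d}\{a,d} → stopped
Executing c from P (initial set {u0}):
  step 1 (c): {u1}
  P completes σ.
Executing c from Q (initial set {v0}):
  step 1 (c): ∅  — Q cannot continue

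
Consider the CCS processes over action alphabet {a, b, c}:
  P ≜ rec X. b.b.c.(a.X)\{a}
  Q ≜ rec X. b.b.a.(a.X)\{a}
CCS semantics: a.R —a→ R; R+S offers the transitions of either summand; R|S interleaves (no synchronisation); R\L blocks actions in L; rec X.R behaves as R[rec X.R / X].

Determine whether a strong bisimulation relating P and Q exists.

Reachable graph of P (4 states):
  m0 = rec X. b.b.c.(a.X)\{a} ⊢ --b--▸ m1
  m1 = b.c.(a.(rec X. b.b.c.(a.X)\{a}))\{a} ⊢ --b--▸ m2
  m2 = c.(a.(rec X. b.b.c.(a.X)\{a}))\{a} ⊢ --c--▸ m3
  m3 = (a.(rec X. b.b.c.(a.X)\{a}))\{a} ⊢ deadlocked
Reachable graph of Q (4 states):
  n0 = rec X. b.b.a.(a.X)\{a} ⊢ --b--▸ n1
  n1 = b.a.(a.(rec X. b.b.a.(a.X)\{a}))\{a} ⊢ --b--▸ n2
  n2 = a.(a.(rec X. b.b.a.(a.X)\{a}))\{a} ⊢ --a--▸ n3
  n3 = (a.(rec X. b.b.a.(a.X)\{a}))\{a} ⊢ deadlocked
Partition-refinement fixed point:
  B0 = {m0}
  B1 = {m1}
  B2 = {m2}
  B3 = {m3, n3}
  B4 = {n0}
  B5 = {n1}
  B6 = {n2}
m0 ∈ B0, n0 ∈ B4 → different blocks

P ≁ Q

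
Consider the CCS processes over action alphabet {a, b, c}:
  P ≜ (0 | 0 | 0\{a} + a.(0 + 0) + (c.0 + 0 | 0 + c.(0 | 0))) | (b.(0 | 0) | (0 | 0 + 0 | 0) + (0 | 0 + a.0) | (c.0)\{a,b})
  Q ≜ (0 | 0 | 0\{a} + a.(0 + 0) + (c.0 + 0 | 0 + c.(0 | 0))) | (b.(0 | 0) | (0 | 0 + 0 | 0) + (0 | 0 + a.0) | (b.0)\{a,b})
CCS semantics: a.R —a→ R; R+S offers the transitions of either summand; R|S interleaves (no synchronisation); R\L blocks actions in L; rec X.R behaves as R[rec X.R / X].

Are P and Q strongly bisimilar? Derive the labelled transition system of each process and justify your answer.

NO

P's transition system — 20 states:
  p0 = (0 | 0 | 0\{a} + a.(0 + 0) + (c.0 + 0 | 0 + c.(0 | 0))) | (b.(0 | 0) | (0 | 0 + 0 | 0) + (0 | 0 + a.0) | (c.0)\{a,b}) ⊢ --a--▸ p1, --a--▸ p2, --b--▸ p3, --c--▸ p4, --c--▸ p5, --c--▸ p6
  p1 = (0 + 0) | (b.(0 | 0) | (0 | 0 + 0 | 0) + (0 | 0 + a.0) | (c.0)\{a,b}) ⊢ --a--▸ p7, --b--▸ p8, --c--▸ p9
  p2 = (0 | 0 | 0\{a} + a.(0 + 0) + (c.0 + 0 | 0 + c.(0 | 0))) | (0 | (c.0)\{a,b}) ⊢ --a--▸ p7, --c--▸ p10, --c--▸ p11, --c--▸ p12
  p3 = (0 | 0 | 0\{a} + a.(0 + 0) + (c.0 + 0 | 0 + c.(0 | 0))) | (0 | 0 | (0 | 0 + 0 | 0)) ⊢ --a--▸ p8, --c--▸ p13, --c--▸ p14
  p4 = (0 | 0 | 0\{a} + a.(0 + 0) + (c.0 + 0 | 0 + c.(0 | 0))) | ((0 | 0 + a.0) | 0\{a,b}) ⊢ --a--▸ p10, --a--▸ p9, --c--▸ p15, --c--▸ p16
  p5 = 0 | (b.(0 | 0) | (0 | 0 + 0 | 0) + (0 | 0 + a.0) | (c.0)\{a,b}) ⊢ --a--▸ p11, --b--▸ p13, --c--▸ p15
  p6 = 0 | 0 | (b.(0 | 0) | (0 | 0 + 0 | 0) + (0 | 0 + a.0) | (c.0)\{a,b}) ⊢ --a--▸ p12, --b--▸ p14, --c--▸ p16
  p7 = (0 + 0) | (0 | (c.0)\{a,b}) ⊢ --c--▸ p17
  p8 = (0 + 0) | (0 | 0 | (0 | 0 + 0 | 0)) ⊢ deadlocked
  p9 = (0 + 0) | ((0 | 0 + a.0) | 0\{a,b}) ⊢ --a--▸ p17
  p10 = (0 | 0 | 0\{a} + a.(0 + 0) + (c.0 + 0 | 0 + c.(0 | 0))) | (0 | 0\{a,b}) ⊢ --a--▸ p17, --c--▸ p18, --c--▸ p19
  p11 = 0 | (0 | (c.0)\{a,b}) ⊢ --c--▸ p18
  p12 = 0 | 0 | (0 | (c.0)\{a,b}) ⊢ --c--▸ p19
  p13 = 0 | (0 | 0 | (0 | 0 + 0 | 0)) ⊢ deadlocked
  p14 = 0 | 0 | (0 | 0 | (0 | 0 + 0 | 0)) ⊢ deadlocked
  p15 = 0 | ((0 | 0 + a.0) | 0\{a,b}) ⊢ --a--▸ p18
  p16 = 0 | 0 | ((0 | 0 + a.0) | 0\{a,b}) ⊢ --a--▸ p19
  p17 = (0 + 0) | (0 | 0\{a,b}) ⊢ deadlocked
  p18 = 0 | (0 | 0\{a,b}) ⊢ deadlocked
  p19 = 0 | 0 | (0 | 0\{a,b}) ⊢ deadlocked
Q's transition system — 12 states:
  q0 = (0 | 0 | 0\{a} + a.(0 + 0) + (c.0 + 0 | 0 + c.(0 | 0))) | (b.(0 | 0) | (0 | 0 + 0 | 0) + (0 | 0 + a.0) | (b.0)\{a,b}) ⊢ --a--▸ q1, --a--▸ q2, --b--▸ q3, --c--▸ q4, --c--▸ q5
  q1 = (0 + 0) | (b.(0 | 0) | (0 | 0 + 0 | 0) + (0 | 0 + a.0) | (b.0)\{a,b}) ⊢ --a--▸ q6, --b--▸ q7
  q2 = (0 | 0 | 0\{a} + a.(0 + 0) + (c.0 + 0 | 0 + c.(0 | 0))) | (0 | (b.0)\{a,b}) ⊢ --a--▸ q6, --c--▸ q8, --c--▸ q9
  q3 = (0 | 0 | 0\{a} + a.(0 + 0) + (c.0 + 0 | 0 + c.(0 | 0))) | (0 | 0 | (0 | 0 + 0 | 0)) ⊢ --a--▸ q7, --c--▸ q10, --c--▸ q11
  q4 = 0 | (b.(0 | 0) | (0 | 0 + 0 | 0) + (0 | 0 + a.0) | (b.0)\{a,b}) ⊢ --a--▸ q8, --b--▸ q10
  q5 = 0 | 0 | (b.(0 | 0) | (0 | 0 + 0 | 0) + (0 | 0 + a.0) | (b.0)\{a,b}) ⊢ --a--▸ q9, --b--▸ q11
  q6 = (0 + 0) | (0 | (b.0)\{a,b}) ⊢ deadlocked
  q7 = (0 + 0) | (0 | 0 | (0 | 0 + 0 | 0)) ⊢ deadlocked
  q8 = 0 | (0 | (b.0)\{a,b}) ⊢ deadlocked
  q9 = 0 | 0 | (0 | (b.0)\{a,b}) ⊢ deadlocked
  q10 = 0 | (0 | 0 | (0 | 0 + 0 | 0)) ⊢ deadlocked
  q11 = 0 | 0 | (0 | 0 | (0 | 0 + 0 | 0)) ⊢ deadlocked
Bisimilarity quotient blocks:
  B0 = {p0}
  B1 = {p10, p3, q2, q3}
  B2 = {p13, p14, p17, p18, p19, p8, q10, q11, q6, q7, q8, q9}
  B3 = {p1, p5, p6}
  B4 = {p15, p16, p9}
  B5 = {p11, p12, p7}
  B6 = {p2}
  B7 = {p4}
  B8 = {q0}
  B9 = {q1, q4, q5}
p0 ∈ B0, q0 ∈ B8 → different blocks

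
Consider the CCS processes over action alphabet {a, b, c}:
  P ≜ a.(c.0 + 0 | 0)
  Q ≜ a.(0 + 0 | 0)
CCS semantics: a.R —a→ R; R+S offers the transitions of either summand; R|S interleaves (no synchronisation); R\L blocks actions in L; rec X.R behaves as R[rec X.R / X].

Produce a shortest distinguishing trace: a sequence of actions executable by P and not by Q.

P's transition system — 3 states:
  s0 = a.(c.0 + 0 | 0) :: ··a··> s1
  s1 = c.0 + 0 | 0 :: ··c··> s2
  s2 = 0 :: (no moves)
Q's transition system — 2 states:
  t0 = a.(0 + 0 | 0) :: ··a··> t1
  t1 = 0 + 0 | 0 :: (no moves)
Run σ = ⟨ac⟩ on P: start {s0}
  step 1 (a): {s1}
  step 2 (c): {s2}
  ✓ P
Run σ = ⟨ac⟩ on Q: start {t0}
  step 1 (a): {t1}
  step 2 (c): no successor for Q

ac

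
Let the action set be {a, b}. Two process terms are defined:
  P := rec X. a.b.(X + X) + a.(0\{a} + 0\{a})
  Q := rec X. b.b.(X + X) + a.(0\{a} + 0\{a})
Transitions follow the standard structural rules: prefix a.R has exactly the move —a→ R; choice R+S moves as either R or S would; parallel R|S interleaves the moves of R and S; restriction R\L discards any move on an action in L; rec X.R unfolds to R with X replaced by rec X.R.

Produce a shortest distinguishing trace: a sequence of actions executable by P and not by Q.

Reachable graph of P (4 states):
  m0 = rec X. a.b.(X + X) + a.(0\{a} + 0\{a}) ⊢ =a=> m1, =a=> m2
  m1 = 0\{a} + 0\{a} ⊢ deadlocked
  m2 = b.((rec X. a.b.(X + X) + a.(0\{a} + 0\{a})) + (rec X. a.b.(X + X) + a.(0\{a} + 0\{a}))) ⊢ =b=> m3
  m3 = (rec X. a.b.(X + X) + a.(0\{a} + 0\{a})) + (rec X. a.b.(X + X) + a.(0\{a} + 0\{a})) ⊢ =a=> m1, =a=> m2
Reachable graph of Q (4 states):
  n0 = rec X. b.b.(X + X) + a.(0\{a} + 0\{a}) ⊢ =a=> n1, =b=> n2
  n1 = 0\{a} + 0\{a} ⊢ deadlocked
  n2 = b.((rec X. b.b.(X + X) + a.(0\{a} + 0\{a})) + (rec X. b.b.(X + X) + a.(0\{a} + 0\{a}))) ⊢ =b=> n3
  n3 = (rec X. b.b.(X + X) + a.(0\{a} + 0\{a})) + (rec X. b.b.(X + X) + a.(0\{a} + 0\{a})) ⊢ =a=> n1, =b=> n2
Trace ⟨ab⟩ through P, begin at {m0}:
  [1] a ⇒ {m1, m2}
  [2] b ⇒ {m3}
  ✓ P
Trace ⟨ab⟩ through Q, begin at {n0}:
  [1] a ⇒ {n1}
  [2] b ⇒ no successor for Q

ab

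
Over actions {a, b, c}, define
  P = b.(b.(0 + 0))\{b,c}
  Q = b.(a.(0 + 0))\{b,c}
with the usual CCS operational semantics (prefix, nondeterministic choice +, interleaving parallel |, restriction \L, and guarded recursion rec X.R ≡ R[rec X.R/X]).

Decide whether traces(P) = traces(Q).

P's transition system — 2 states:
  m0 = b.(b.(0 + 0))\{b,c} ⊢ --b--▸ m1
  m1 = (b.(0 + 0))\{b,c} ⊢ deadlocked
Q's transition system — 3 states:
  n0 = b.(a.(0 + 0))\{b,c} ⊢ --b--▸ n1
  n1 = (a.(0 + 0))\{b,c} ⊢ --a--▸ n2
  n2 = (0 + 0)\{b,c} ⊢ deadlocked
Executing ba from Q (initial set {n0}):
  step 1 (b): {n1}
  step 2 (a): {n2}
  — Q admits the full trace.
Executing ba from P (initial set {m0}):
  step 1 (b): {m1}
  step 2 (a): no successor for P

traces(P) ≠ traces(Q) — witness ⟨ba⟩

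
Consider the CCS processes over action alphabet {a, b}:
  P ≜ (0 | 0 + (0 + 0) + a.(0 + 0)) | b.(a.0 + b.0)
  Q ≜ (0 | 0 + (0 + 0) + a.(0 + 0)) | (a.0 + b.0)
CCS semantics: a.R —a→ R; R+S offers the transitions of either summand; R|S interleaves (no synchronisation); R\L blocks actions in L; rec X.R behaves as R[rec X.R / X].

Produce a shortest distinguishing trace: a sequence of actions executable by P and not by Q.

P's transition system — 6 states:
  m0 = (0 | 0 + (0 + 0) + a.(0 + 0)) | b.(a.0 + b.0) ⊢ -a-> m1, -b-> m2
  m1 = (0 + 0) | b.(a.0 + b.0) ⊢ -b-> m3
  m2 = (0 | 0 + (0 + 0) + a.(0 + 0)) | (a.0 + b.0) ⊢ -a-> m3, -a-> m4, -b-> m4
  m3 = (0 + 0) | (a.0 + b.0) ⊢ -a-> m5, -b-> m5
  m4 = (0 | 0 + (0 + 0) + a.(0 + 0)) | 0 ⊢ -a-> m5
  m5 = (0 + 0) | 0 ⊢ ∅
Q's transition system — 4 states:
  n0 = (0 | 0 + (0 + 0) + a.(0 + 0)) | (a.0 + b.0) ⊢ -a-> n1, -a-> n2, -b-> n2
  n1 = (0 + 0) | (a.0 + b.0) ⊢ -a-> n3, -b-> n3
  n2 = (0 | 0 + (0 + 0) + a.(0 + 0)) | 0 ⊢ -a-> n3
  n3 = (0 + 0) | 0 ⊢ ∅
Run σ = ⟨bb⟩ on P: start {m0}
  step 1 (b): {m2}
  step 2 (b): {m4}
  — P admits the full trace.
Run σ = ⟨bb⟩ on Q: start {n0}
  step 1 (b): {n2}
  step 2 (b): no successor for Q

bb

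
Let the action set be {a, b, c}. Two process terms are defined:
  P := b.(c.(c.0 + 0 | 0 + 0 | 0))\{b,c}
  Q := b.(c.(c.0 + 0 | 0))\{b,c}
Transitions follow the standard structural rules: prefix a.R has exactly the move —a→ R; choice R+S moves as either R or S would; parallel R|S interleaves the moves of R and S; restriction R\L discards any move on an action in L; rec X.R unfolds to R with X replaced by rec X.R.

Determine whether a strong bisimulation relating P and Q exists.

YES

LTS(P): 2 reachable states
  s0 = b.(c.(c.0 + 0 | 0 + 0 | 0))\{b,c} → --b--▸ s1
  s1 = (c.(c.0 + 0 | 0 + 0 | 0))\{b,c} → ∅
LTS(Q): 2 reachable states
  t0 = b.(c.(c.0 + 0 | 0))\{b,c} → --b--▸ t1
  t1 = (c.(c.0 + 0 | 0))\{b,c} → ∅
Bisimilarity quotient blocks:
  B0 = {s0, t0}
  B1 = {s1, t1}
s0 ∈ B0, t0 ∈ B0 → same block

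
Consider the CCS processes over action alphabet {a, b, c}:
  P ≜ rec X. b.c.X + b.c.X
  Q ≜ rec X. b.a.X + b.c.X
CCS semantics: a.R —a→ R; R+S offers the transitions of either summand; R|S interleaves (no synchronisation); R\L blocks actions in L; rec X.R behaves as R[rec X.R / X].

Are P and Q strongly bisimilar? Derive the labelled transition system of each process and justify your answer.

NO

LTS(P): 2 reachable states
  m0 = rec X. b.c.X + b.c.X ⊢ ··b··> m1
  m1 = c.(rec X. b.c.X + b.c.X) ⊢ ··c··> m0
LTS(Q): 3 reachable states
  n0 = rec X. b.a.X + b.c.X ⊢ ··b··> n1, ··b··> n2
  n1 = a.(rec X. b.a.X + b.c.X) ⊢ ··a··> n0
  n2 = c.(rec X. b.a.X + b.c.X) ⊢ ··c··> n0
Partition-refinement fixed point:
  B0 = {m0}
  B1 = {m1}
  B2 = {n0}
  B3 = {n1}
  B4 = {n2}
m0 ∈ B0, n0 ∈ B2 → different blocks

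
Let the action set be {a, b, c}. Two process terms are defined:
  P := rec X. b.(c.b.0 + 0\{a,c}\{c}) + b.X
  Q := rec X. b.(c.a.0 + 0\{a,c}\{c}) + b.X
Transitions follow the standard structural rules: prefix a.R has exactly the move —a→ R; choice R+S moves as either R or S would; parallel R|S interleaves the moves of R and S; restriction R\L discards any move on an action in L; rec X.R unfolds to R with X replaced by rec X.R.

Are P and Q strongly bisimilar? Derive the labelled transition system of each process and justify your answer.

P's transition system — 4 states:
  s0 = rec X. b.(c.b.0 + 0\{a,c}\{c}) + b.X has moves =b=> s0, =b=> s1
  s1 = c.b.0 + 0\{a,c}\{c} has moves =c=> s2
  s2 = b.0 has moves =b=> s3
  s3 = 0 has moves stopped
Q's transition system — 4 states:
  t0 = rec X. b.(c.a.0 + 0\{a,c}\{c}) + b.X has moves =b=> t0, =b=> t1
  t1 = c.a.0 + 0\{a,c}\{c} has moves =c=> t2
  t2 = a.0 has moves =a=> t3
  t3 = 0 has moves stopped
Partition-refinement fixed point:
  B0 = {s0}
  B1 = {s1}
  B2 = {s2}
  B3 = {s3, t3}
  B4 = {t0}
  B5 = {t1}
  B6 = {t2}
s0 ∈ B0, t0 ∈ B4 → different blocks

not bisimilar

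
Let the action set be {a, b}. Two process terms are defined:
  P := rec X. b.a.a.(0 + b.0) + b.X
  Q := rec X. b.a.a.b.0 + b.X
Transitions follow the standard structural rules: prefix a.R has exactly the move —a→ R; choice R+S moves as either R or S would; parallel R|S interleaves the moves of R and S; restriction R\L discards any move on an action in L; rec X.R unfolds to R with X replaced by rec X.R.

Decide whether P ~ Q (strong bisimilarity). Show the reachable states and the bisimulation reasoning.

P ~ Q

LTS(P): 5 reachable states
  p0 = rec X. b.a.a.(0 + b.0) + b.X → ··b··> p0, ··b··> p1
  p1 = a.a.(0 + b.0) → ··a··> p2
  p2 = a.(0 + b.0) → ··a··> p3
  p3 = 0 + b.0 → ··b··> p4
  p4 = 0 → ∅
LTS(Q): 5 reachable states
  q0 = rec X. b.a.a.b.0 + b.X → ··b··> q0, ··b··> q1
  q1 = a.a.b.0 → ··a··> q2
  q2 = a.b.0 → ··a··> q3
  q3 = b.0 → ··b··> q4
  q4 = 0 → ∅
Coarsest stable partition (strong bisimilarity classes):
  B0 = {p0, q0}
  B1 = {p1, q1}
  B2 = {p2, q2}
  B3 = {p3, q3}
  B4 = {p4, q4}
p0 ∈ B0, q0 ∈ B0 → same block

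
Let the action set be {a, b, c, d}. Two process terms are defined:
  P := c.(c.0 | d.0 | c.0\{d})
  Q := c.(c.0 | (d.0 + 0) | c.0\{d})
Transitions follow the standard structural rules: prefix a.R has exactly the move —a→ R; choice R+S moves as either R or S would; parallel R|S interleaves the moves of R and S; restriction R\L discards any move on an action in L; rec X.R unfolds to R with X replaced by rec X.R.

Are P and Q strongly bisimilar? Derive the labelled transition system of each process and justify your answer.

Reachable graph of P (9 states):
  p0 = c.(c.0 | d.0 | c.0\{d}) has moves ··c··> p1
  p1 = c.0 | d.0 | c.0\{d} has moves ··c··> p2, ··c··> p3, ··d··> p4
  p2 = 0 | d.0 | c.0\{d} has moves ··c··> p5, ··d··> p6
  p3 = c.0 | d.0 | 0\{d} has moves ··c··> p5, ··d··> p7
  p4 = c.0 | 0 | c.0\{d} has moves ··c··> p6, ··c··> p7
  p5 = 0 | d.0 | 0\{d} has moves ··d··> p8
  p6 = 0 | 0 | c.0\{d} has moves ··c··> p8
  p7 = c.0 | 0 | 0\{d} has moves ··c··> p8
  p8 = 0 | 0 | 0\{d} has moves deadlocked
Reachable graph of Q (9 states):
  q0 = c.(c.0 | (d.0 + 0) | c.0\{d}) has moves ··c··> q1
  q1 = c.0 | (d.0 + 0) | c.0\{d} has moves ··c··> q2, ··c··> q3, ··d··> q4
  q2 = 0 | (d.0 + 0) | c.0\{d} has moves ··c··> q5, ··d··> q6
  q3 = c.0 | (d.0 + 0) | 0\{d} has moves ··c··> q5, ··d··> q7
  q4 = c.0 | 0 | c.0\{d} has moves ··c··> q6, ··c··> q7
  q5 = 0 | (d.0 + 0) | 0\{d} has moves ··d··> q8
  q6 = 0 | 0 | c.0\{d} has moves ··c··> q8
  q7 = c.0 | 0 | 0\{d} has moves ··c··> q8
  q8 = 0 | 0 | 0\{d} has moves deadlocked
Coarsest stable partition (strong bisimilarity classes):
  B0 = {p0, q0}
  B1 = {p1, q1}
  B2 = {p2, p3, q2, q3}
  B3 = {p5, q5}
  B4 = {p8, q8}
  B5 = {p6, p7, q6, q7}
  B6 = {p4, q4}
p0 ∈ B0, q0 ∈ B0 → same block

P ~ Q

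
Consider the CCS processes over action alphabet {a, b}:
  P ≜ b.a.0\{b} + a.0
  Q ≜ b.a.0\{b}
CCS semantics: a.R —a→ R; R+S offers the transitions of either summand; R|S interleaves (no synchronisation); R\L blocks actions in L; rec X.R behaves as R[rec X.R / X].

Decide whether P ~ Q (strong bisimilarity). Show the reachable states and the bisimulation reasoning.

Reachable graph of P (4 states):
  m0 = b.a.0\{b} + a.0 :: -a-> m1, -b-> m2
  m1 = 0 :: (no moves)
  m2 = a.0\{b} :: -a-> m3
  m3 = 0\{b} :: (no moves)
Reachable graph of Q (3 states):
  n0 = b.a.0\{b} :: -b-> n1
  n1 = a.0\{b} :: -a-> n2
  n2 = 0\{b} :: (no moves)
Coarsest stable partition (strong bisimilarity classes):
  B0 = {m0}
  B1 = {m1, m3, n2}
  B2 = {m2, n1}
  B3 = {n0}
m0 ∈ B0, n0 ∈ B3 → different blocks

P ≁ Q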